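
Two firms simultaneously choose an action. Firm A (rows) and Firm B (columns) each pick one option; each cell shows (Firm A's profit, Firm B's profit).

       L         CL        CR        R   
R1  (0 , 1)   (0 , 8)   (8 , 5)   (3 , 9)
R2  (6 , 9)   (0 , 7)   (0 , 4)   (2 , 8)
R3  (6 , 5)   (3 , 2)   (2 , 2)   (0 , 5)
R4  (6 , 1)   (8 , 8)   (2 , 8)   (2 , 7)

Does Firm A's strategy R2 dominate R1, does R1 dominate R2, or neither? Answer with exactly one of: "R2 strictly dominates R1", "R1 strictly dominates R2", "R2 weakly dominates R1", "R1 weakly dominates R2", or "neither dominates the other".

neither dominates the other

Compare R2 to R1 across each opponent action: L: 6>0, CL: 0=0, CR: 0<8, R: 2<3.
R2 does better at L but worse at CR, R; neither strategy dominates the other.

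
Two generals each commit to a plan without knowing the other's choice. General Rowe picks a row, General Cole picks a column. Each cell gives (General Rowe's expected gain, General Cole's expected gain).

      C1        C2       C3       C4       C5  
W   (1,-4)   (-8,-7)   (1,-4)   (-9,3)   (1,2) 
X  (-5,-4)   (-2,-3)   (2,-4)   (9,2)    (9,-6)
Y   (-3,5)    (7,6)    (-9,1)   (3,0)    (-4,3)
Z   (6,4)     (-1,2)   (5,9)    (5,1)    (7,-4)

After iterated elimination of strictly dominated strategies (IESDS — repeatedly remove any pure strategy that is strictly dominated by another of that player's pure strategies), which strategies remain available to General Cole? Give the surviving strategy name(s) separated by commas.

C1, C2, C3, C4

General Rowe's strategy W is strictly dominated by Z (C1: 6>1, C2: -1>-8, C3: 5>1, C4: 5>-9, C5: 7>1) and is removed.
Column C5 is eliminated: C1 beats it against every remaining row (X: -4>-6, Y: 5>3, Z: 4>-4).
Among the remaining strategies, none is strictly dominated by another pure strategy of the same player, so the elimination stops.
Surviving strategies — General Rowe: {X, Y, Z}; General Cole: {C1, C2, C3, C4}.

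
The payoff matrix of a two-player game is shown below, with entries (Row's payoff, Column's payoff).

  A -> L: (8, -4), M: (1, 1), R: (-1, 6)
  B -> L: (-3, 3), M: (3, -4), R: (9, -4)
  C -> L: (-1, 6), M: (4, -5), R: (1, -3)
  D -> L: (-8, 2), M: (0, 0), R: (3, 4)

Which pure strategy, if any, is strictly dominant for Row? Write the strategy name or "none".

A fails to dominate B at M (1<3).
B fails to dominate A at L (-3<8).
C fails to dominate A at L (-1<8).
D fails to dominate A at L (-8<8).
No single strategy dominates all the others.

none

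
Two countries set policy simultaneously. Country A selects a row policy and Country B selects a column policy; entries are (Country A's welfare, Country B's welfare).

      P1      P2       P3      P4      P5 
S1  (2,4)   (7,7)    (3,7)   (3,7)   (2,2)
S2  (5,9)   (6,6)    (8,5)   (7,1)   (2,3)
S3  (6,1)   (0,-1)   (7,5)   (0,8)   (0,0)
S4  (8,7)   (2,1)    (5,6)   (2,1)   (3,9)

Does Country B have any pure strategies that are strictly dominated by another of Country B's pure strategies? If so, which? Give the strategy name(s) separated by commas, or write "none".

P1: no other strategy beats it everywhere (P2 at S2 (9>6); P3 at S2 (9>5); P4 at S2 (9>1); P5 at S1 (4>2)).
Nothing dominates P2: P1 at S1 (7>4); P3 at S1 (7=7); P4 at S1 (7=7); P5 at S1 (7>2).
P3 is not dominated — it holds its own against P1 at S1 (7>4); P2 at S1 (7=7); P4 at S1 (7=7); P5 at S1 (7>2).
Nothing dominates P4: P1 at S1 (7>4); P2 at S1 (7=7); P3 at S1 (7=7); P5 at S1 (7>2).
P5 is not dominated — it holds its own against P1 at S4 (9>7); P2 at S3 (0>-1); P3 at S4 (9>6); P4 at S2 (3>1).

none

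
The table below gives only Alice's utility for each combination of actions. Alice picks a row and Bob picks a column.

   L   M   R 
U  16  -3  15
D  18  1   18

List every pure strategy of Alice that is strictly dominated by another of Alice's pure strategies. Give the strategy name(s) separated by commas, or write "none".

U

D strictly dominates U — L: 18>16, M: 1>-3, R: 18>15.
D: no other strategy beats it everywhere (U at L (18>16)).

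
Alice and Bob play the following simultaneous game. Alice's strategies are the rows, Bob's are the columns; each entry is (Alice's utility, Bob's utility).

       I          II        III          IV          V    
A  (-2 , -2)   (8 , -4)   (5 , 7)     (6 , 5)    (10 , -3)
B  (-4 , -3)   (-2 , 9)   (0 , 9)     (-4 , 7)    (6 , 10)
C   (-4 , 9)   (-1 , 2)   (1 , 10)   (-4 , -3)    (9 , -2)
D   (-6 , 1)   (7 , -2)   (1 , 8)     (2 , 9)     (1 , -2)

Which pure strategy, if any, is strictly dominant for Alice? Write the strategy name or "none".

A vs B: I: -2>-4, II: 8>-2, III: 5>0, IV: 6>-4, V: 10>6.
A vs C: I: -2>-4, II: 8>-1, III: 5>1, IV: 6>-4, V: 10>9.
A vs D: I: -2>-6, II: 8>7, III: 5>1, IV: 6>2, V: 10>1.
A strictly beats every other strategy against every opponent action, so it is strictly dominant.

A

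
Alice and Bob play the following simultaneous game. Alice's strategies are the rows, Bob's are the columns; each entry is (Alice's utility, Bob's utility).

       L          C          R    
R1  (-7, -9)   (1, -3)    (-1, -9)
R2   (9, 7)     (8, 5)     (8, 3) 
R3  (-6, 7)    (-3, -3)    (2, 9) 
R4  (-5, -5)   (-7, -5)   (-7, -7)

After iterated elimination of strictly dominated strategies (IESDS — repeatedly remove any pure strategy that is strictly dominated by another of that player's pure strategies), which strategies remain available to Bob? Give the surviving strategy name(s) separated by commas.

L

For Alice, R2 strictly dominates R1 on the remaining columns (L: 9>-7, C: 8>1, R: 8>-1); eliminate R1.
Alice's strategy R3 is strictly dominated by R2 (L: 9>-6, C: 8>-3, R: 8>2) and is removed.
For Alice, R2 strictly dominates R4 on the remaining columns (L: 9>-5, C: 8>-7, R: 8>-7); eliminate R4.
Column C is eliminated: L beats it against every remaining row (R2: 7>5).
Column R is eliminated: L beats it against every remaining row (R2: 7>3).
Among the remaining strategies, none is strictly dominated by another pure strategy of the same player, so the elimination stops.
Surviving strategies — Alice: {R2}; Bob: {L}.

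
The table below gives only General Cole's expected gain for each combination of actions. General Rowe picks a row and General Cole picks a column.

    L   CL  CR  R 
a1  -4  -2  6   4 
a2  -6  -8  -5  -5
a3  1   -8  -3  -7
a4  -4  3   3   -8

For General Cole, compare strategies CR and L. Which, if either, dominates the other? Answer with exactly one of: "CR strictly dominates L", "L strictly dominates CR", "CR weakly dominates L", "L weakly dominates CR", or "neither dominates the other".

CR's payoffs vs L's, by General Rowe's action — a1: 6>-4, a2: -5>-6, a3: -3<1, a4: 3>-4.
CR does better at a1, a2, a4 but worse at a3; neither strategy dominates the other.

neither dominates the other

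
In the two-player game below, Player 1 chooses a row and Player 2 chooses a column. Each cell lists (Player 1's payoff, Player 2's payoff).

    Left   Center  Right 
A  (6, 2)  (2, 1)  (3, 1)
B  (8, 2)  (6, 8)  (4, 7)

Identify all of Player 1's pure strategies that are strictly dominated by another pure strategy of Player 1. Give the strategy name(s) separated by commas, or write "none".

A: dominated, since B does at least as well everywhere (Left: 8>6, Center: 6>2, Right: 4>3).
B: no other strategy beats it everywhere (A at Left (8>6)).

A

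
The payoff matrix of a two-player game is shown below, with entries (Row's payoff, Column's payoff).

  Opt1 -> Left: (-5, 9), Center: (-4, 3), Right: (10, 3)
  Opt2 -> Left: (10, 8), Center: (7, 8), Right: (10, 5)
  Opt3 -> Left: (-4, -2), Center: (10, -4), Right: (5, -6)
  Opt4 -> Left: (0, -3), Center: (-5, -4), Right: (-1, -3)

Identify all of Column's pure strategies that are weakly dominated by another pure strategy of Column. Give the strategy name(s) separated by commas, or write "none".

Left: no other strategy beats it everywhere (Center at Opt1 (9>3); Right at Opt1 (9>3)).
Left weakly dominates Center — Opt1: 9>3, Opt2: 8=8, Opt3: -2>-4, Opt4: -3>-4.
Right is weakly dominated by Left (Opt1: 9>3, Opt2: 8>5, Opt3: -2>-6, Opt4: -3=-3).

Center, Right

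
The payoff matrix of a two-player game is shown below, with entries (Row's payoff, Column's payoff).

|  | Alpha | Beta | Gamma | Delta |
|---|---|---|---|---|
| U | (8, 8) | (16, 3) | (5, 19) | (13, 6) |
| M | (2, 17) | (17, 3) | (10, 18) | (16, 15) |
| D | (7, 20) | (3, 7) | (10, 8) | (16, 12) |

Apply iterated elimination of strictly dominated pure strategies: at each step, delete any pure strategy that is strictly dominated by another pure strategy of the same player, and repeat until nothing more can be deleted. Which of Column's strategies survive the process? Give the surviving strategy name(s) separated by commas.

For Column, Alpha strictly dominates Beta on the remaining rows (U: 8>3, M: 17>3, D: 20>7); eliminate Beta.
For Column, Alpha strictly dominates Delta on the remaining rows (U: 8>6, M: 17>15, D: 20>12); eliminate Delta.
Among the remaining strategies, none is strictly dominated by another pure strategy of the same player, so the elimination stops.
Surviving strategies — Row: {U, M, D}; Column: {Alpha, Gamma}.

Alpha, Gamma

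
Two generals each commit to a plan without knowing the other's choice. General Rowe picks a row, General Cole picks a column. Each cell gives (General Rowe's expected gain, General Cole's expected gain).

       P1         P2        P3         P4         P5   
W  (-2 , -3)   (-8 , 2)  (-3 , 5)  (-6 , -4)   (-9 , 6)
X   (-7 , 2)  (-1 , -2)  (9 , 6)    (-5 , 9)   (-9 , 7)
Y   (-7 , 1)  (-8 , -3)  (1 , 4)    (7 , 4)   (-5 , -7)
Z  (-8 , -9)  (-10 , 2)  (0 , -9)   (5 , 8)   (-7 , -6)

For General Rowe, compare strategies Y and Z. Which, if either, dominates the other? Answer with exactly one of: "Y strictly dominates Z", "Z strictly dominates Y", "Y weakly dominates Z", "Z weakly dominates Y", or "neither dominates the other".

Y's payoffs vs Z's, by General Cole's action — P1: -7>-8, P2: -8>-10, P3: 1>0, P4: 7>5, P5: -5>-7.
Y gives a strictly higher payoff against every action of General Cole, so Y strictly dominates Z.

Y strictly dominates Z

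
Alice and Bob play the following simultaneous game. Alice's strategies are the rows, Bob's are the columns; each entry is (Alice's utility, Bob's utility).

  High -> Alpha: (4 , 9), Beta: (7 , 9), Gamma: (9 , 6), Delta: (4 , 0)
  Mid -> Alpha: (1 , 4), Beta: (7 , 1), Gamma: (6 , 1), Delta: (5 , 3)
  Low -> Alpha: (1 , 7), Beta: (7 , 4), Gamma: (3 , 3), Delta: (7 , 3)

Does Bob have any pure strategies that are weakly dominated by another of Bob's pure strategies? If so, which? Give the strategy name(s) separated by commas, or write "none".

Beta, Gamma, Delta

Alpha is not dominated — it holds its own against Beta at Mid (4>1); Gamma at High (9>6); Delta at High (9>0).
Beta is weakly dominated by Alpha (High: 9=9, Mid: 4>1, Low: 7>4).
Gamma: dominated, since Alpha does at least as well everywhere (High: 9>6, Mid: 4>1, Low: 7>3).
Delta is weakly dominated by Alpha (High: 9>0, Mid: 4>3, Low: 7>3).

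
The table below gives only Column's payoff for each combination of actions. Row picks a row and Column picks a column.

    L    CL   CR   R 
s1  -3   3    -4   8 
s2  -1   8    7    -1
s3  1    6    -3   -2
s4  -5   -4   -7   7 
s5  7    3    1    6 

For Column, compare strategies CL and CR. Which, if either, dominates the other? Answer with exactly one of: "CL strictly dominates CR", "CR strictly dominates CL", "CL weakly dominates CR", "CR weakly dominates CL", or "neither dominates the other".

CL's payoffs vs CR's, by Row's action — s1: 3>-4, s2: 8>7, s3: 6>-3, s4: -4>-7, s5: 3>1.
Every comparison favours CL, so CL strictly dominates CR.

CL strictly dominates CR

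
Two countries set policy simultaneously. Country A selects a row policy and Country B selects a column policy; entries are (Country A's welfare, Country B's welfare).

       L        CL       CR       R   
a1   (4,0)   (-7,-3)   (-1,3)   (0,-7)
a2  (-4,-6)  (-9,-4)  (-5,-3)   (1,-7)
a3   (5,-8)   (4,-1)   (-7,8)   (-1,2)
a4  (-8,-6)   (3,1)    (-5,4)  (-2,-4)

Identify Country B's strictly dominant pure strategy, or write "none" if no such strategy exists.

CR vs L: a1: 3>0, a2: -3>-6, a3: 8>-8, a4: 4>-6.
CR vs CL: a1: 3>-3, a2: -3>-4, a3: 8>-1, a4: 4>1.
CR vs R: a1: 3>-7, a2: -3>-7, a3: 8>2, a4: 4>-4.
CR strictly beats every other strategy against every opponent action, so it is strictly dominant.

CR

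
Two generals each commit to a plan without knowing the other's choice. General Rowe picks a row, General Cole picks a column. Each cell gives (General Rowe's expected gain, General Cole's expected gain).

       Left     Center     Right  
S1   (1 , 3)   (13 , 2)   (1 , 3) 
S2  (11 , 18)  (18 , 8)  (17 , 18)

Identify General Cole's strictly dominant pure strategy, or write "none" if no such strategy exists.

none

Left fails to dominate Right at S1 (3=3).
Center fails to dominate Left at S1 (2<3).
Right fails to dominate Left at S1 (3=3).
No single strategy dominates all the others.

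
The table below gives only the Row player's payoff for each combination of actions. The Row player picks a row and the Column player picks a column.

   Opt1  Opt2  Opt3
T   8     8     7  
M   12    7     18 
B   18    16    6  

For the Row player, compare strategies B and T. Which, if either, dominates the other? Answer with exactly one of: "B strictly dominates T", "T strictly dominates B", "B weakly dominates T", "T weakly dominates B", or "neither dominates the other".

neither dominates the other

B's payoffs vs T's, by the Column player's action — Opt1: 18>8, Opt2: 16>8, Opt3: 6<7.
B does better at Opt1, Opt2 but worse at Opt3; neither strategy dominates the other.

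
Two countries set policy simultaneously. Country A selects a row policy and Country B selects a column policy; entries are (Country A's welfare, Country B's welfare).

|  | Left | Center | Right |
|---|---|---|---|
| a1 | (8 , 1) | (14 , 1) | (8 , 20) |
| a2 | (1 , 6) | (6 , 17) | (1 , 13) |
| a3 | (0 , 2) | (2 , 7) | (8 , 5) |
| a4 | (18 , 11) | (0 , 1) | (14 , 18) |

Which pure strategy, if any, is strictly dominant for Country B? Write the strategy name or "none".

none

Left fails to dominate Center at a1 (1=1).
Center fails to dominate Left at a1 (1=1).
Right fails to dominate Center at a2 (13<17).
No single strategy dominates all the others.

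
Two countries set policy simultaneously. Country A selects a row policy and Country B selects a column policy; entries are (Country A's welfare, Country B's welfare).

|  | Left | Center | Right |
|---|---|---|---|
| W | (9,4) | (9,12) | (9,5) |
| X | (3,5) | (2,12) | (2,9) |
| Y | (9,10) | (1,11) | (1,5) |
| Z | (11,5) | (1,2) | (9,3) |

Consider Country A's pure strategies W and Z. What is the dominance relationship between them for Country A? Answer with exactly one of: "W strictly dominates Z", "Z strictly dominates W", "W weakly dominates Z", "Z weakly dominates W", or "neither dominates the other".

Compare W to Z across each opponent action: Left: 9<11, Center: 9>1, Right: 9=9.
W does better at Center but worse at Left; neither strategy dominates the other.

neither dominates the other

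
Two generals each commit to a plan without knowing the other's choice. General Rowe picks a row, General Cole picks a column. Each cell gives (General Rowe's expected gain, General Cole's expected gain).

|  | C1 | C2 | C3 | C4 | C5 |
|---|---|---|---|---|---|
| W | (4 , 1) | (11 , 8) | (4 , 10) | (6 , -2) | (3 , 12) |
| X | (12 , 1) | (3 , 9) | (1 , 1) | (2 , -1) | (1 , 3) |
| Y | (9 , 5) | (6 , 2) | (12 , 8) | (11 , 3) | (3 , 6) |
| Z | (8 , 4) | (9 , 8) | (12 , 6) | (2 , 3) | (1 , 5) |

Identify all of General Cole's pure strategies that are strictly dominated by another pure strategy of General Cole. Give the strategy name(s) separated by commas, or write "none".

C5 strictly dominates C1 — W: 12>1, X: 3>1, Y: 6>5, Z: 5>4.
Nothing dominates C2: C1 at W (8>1); C3 at X (9>1); C4 at W (8>-2); C5 at X (9>3).
C3: no other strategy beats it everywhere (C1 at W (10>1); C2 at W (10>8); C4 at W (10>-2); C5 at Y (8>6)).
C4: dominated, since C1 does at least as well everywhere (W: 1>-2, X: 1>-1, Y: 5>3, Z: 4>3).
Nothing dominates C5: C1 at W (12>1); C2 at W (12>8); C3 at W (12>10); C4 at W (12>-2).

C1, C4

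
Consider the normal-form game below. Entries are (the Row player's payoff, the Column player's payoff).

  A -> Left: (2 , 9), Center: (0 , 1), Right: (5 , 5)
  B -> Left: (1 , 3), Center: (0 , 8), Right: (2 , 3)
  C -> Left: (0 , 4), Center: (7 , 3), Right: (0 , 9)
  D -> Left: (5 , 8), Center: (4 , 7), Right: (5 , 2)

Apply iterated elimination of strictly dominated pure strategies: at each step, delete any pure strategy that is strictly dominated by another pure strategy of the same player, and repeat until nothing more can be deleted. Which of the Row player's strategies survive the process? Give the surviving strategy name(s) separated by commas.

D

The Row player's strategy B is strictly dominated by D (Left: 5>1, Center: 4>0, Right: 5>2) and is removed.
For the Column player, Left strictly dominates Center on the remaining rows (A: 9>1, C: 4>3, D: 8>7); eliminate Center.
The Row player's strategy C is strictly dominated by A (Left: 2>0, Right: 5>0) and is removed.
The Column player's strategy Right is strictly dominated by Left (A: 9>5, D: 8>2) and is removed.
Row A is eliminated: D beats it against every remaining column (Left: 5>2).
Among the remaining strategies, none is strictly dominated by another pure strategy of the same player, so the elimination stops.
Surviving strategies — the Row player: {D}; the Column player: {Left}.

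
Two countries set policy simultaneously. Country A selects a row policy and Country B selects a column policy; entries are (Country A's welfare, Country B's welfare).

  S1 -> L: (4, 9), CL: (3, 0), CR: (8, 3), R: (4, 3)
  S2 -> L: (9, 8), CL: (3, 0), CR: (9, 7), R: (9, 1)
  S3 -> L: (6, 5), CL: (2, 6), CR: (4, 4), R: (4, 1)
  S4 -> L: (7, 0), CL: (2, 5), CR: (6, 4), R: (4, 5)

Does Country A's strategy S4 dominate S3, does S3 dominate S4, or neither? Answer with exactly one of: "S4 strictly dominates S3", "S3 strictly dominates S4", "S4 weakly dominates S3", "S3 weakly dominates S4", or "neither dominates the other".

S4 weakly dominates S3

S4's payoffs vs S3's, by Country B's action — L: 7>6, CL: 2=2, CR: 6>4, R: 4=4.
S4 is at least as good everywhere and strictly better somewhere (tied only at CL, R), so S4 weakly but not strictly dominates S3.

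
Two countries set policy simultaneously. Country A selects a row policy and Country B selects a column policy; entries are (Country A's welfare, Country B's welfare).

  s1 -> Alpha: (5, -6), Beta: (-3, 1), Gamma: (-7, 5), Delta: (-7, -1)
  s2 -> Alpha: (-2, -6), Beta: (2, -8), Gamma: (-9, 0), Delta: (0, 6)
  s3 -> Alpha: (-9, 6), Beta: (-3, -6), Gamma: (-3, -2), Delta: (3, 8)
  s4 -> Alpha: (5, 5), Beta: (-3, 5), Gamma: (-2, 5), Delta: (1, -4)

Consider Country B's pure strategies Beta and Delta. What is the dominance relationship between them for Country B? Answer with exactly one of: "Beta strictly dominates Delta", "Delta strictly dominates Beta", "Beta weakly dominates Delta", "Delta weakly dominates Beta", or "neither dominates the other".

neither dominates the other

Beta's payoffs vs Delta's, by Country A's action — s1: 1>-1, s2: -8<6, s3: -6<8, s4: 5>-4.
Beta does better at s1, s4 but worse at s2, s3; neither strategy dominates the other.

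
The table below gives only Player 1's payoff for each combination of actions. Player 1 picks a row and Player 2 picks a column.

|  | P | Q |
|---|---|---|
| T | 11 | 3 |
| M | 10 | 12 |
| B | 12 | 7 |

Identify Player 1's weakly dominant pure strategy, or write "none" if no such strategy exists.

T fails to dominate M at Q (3<12).
M fails to dominate T at P (10<11).
B fails to dominate M at Q (7<12).
No single strategy dominates all the others.

none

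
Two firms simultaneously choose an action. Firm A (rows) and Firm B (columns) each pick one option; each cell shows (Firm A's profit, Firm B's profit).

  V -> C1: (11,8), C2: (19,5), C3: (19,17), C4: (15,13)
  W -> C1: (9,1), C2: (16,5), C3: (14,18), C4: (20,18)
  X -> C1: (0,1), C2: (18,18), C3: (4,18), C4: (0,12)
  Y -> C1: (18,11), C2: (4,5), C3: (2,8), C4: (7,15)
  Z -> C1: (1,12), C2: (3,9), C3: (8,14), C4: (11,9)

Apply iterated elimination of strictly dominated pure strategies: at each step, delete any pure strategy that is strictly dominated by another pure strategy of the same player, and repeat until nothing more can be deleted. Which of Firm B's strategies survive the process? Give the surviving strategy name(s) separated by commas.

C3, C4

For Firm A, V strictly dominates X on the remaining columns (C1: 11>0, C2: 19>18, C3: 19>4, C4: 15>0); eliminate X.
Firm A's strategy Z is strictly dominated by V (C1: 11>1, C2: 19>3, C3: 19>8, C4: 15>11) and is removed.
Column C1 is eliminated: C4 beats it against every remaining row (V: 13>8, W: 18>1, Y: 15>11).
Firm A's strategy Y is strictly dominated by V (C2: 19>4, C3: 19>2, C4: 15>7) and is removed.
For Firm B, C3 strictly dominates C2 on the remaining rows (V: 17>5, W: 18>5); eliminate C2.
Among the remaining strategies, none is strictly dominated by another pure strategy of the same player, so the elimination stops.
Surviving strategies — Firm A: {V, W}; Firm B: {C3, C4}.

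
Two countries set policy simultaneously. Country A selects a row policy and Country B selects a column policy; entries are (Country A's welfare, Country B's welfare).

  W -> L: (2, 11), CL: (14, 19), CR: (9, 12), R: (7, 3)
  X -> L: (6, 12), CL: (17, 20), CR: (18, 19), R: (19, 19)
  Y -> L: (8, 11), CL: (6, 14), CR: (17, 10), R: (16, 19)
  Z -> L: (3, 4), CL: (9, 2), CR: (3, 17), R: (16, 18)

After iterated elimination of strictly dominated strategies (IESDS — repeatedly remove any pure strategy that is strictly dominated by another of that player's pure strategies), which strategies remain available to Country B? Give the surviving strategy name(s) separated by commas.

CL

For Country A, X strictly dominates W on the remaining columns (L: 6>2, CL: 17>14, CR: 18>9, R: 19>7); eliminate W.
For Country A, X strictly dominates Z on the remaining columns (L: 6>3, CL: 17>9, CR: 18>3, R: 19>16); eliminate Z.
Column L is eliminated: CL beats it against every remaining row (X: 20>12, Y: 14>11).
For Country A, X strictly dominates Y on the remaining columns (CL: 17>6, CR: 18>17, R: 19>16); eliminate Y.
Column CR is eliminated: CL beats it against every remaining row (X: 20>19).
Country B's strategy R is strictly dominated by CL (X: 20>19) and is removed.
Among the remaining strategies, none is strictly dominated by another pure strategy of the same player, so the elimination stops.
Surviving strategies — Country A: {X}; Country B: {CL}.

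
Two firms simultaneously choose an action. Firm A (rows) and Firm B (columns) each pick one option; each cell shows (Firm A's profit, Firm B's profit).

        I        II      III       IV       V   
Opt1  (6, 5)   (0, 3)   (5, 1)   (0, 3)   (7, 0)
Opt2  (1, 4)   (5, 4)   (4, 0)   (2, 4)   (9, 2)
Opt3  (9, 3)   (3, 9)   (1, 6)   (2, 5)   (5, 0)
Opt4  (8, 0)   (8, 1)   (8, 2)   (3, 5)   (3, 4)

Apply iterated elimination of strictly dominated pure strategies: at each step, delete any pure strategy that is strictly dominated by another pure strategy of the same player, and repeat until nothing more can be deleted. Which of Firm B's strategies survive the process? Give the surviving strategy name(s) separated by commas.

IV

Column V is eliminated: IV beats it against every remaining row (Opt1: 3>0, Opt2: 4>2, Opt3: 5>0, Opt4: 5>4).
Firm A's strategy Opt1 is strictly dominated by Opt4 (I: 8>6, II: 8>0, III: 8>5, IV: 3>0) and is removed.
Row Opt2 is eliminated: Opt4 beats it against every remaining column (I: 8>1, II: 8>5, III: 8>4, IV: 3>2).
Firm B's strategy I is strictly dominated by II (Opt3: 9>3, Opt4: 1>0) and is removed.
For Firm A, Opt4 strictly dominates Opt3 on the remaining columns (II: 8>3, III: 8>1, IV: 3>2); eliminate Opt3.
Firm B's strategy II is strictly dominated by III (Opt4: 2>1) and is removed.
For Firm B, IV strictly dominates III on the remaining rows (Opt4: 5>2); eliminate III.
Among the remaining strategies, none is strictly dominated by another pure strategy of the same player, so the elimination stops.
Surviving strategies — Firm A: {Opt4}; Firm B: {IV}.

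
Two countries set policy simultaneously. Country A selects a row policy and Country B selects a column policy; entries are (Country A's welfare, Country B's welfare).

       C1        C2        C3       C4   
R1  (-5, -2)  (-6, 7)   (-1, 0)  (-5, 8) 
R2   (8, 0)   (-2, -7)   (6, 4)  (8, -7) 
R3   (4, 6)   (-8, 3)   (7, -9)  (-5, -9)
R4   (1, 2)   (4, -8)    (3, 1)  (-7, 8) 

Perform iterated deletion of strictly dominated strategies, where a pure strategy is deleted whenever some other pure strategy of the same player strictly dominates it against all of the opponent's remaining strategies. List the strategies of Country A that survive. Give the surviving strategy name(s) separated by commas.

Row R1 is eliminated: R2 beats it against every remaining column (C1: 8>-5, C2: -2>-6, C3: 6>-1, C4: 8>-5).
For Country B, C1 strictly dominates C2 on the remaining rows (R2: 0>-7, R3: 6>3, R4: 2>-8); eliminate C2.
Row R4 is eliminated: R2 beats it against every remaining column (C1: 8>1, C3: 6>3, C4: 8>-7).
Country B's strategy C4 is strictly dominated by C1 (R2: 0>-7, R3: 6>-9) and is removed.
Among the remaining strategies, none is strictly dominated by another pure strategy of the same player, so the elimination stops.
Surviving strategies — Country A: {R2, R3}; Country B: {C1, C3}.

R2, R3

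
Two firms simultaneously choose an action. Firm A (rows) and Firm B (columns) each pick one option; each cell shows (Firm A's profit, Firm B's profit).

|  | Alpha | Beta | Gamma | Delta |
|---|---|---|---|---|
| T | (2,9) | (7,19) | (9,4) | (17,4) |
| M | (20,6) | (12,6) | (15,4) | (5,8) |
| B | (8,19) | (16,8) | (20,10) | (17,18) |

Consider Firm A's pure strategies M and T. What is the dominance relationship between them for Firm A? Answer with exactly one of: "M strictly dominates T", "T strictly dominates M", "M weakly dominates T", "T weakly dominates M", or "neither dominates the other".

M's payoffs vs T's, by Firm B's action — Alpha: 20>2, Beta: 12>7, Gamma: 15>9, Delta: 5<17.
M does better at Alpha, Beta, Gamma but worse at Delta; neither strategy dominates the other.

neither dominates the other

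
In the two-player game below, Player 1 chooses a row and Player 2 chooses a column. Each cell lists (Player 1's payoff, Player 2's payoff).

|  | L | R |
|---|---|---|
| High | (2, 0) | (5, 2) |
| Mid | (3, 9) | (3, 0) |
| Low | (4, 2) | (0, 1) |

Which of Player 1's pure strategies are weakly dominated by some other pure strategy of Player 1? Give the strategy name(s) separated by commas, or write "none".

none

High: no other strategy beats it everywhere (Mid at R (5>3); Low at R (5>0)).
Nothing dominates Mid: High at L (3>2); Low at R (3>0).
Nothing dominates Low: High at L (4>2); Mid at L (4>3).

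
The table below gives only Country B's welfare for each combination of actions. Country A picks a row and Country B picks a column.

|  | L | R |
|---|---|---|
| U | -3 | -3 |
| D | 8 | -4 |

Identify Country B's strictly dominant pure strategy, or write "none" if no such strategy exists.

none

L fails to dominate R at U (-3=-3).
R fails to dominate L at U (-3=-3).
No single strategy dominates all the others.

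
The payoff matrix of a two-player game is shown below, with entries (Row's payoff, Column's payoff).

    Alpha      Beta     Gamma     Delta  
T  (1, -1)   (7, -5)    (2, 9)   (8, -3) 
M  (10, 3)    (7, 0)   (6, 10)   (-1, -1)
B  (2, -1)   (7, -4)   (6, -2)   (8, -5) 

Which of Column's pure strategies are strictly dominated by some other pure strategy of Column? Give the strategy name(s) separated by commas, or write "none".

Beta, Delta

Alpha is not dominated — it holds its own against Beta at T (-1>-5); Gamma at B (-1>-2); Delta at T (-1>-3).
Beta is strictly dominated by Alpha (T: -1>-5, M: 3>0, B: -1>-4).
Gamma: no other strategy beats it everywhere (Alpha at T (9>-1); Beta at T (9>-5); Delta at T (9>-3)).
Delta is strictly dominated by Alpha (T: -1>-3, M: 3>-1, B: -1>-5).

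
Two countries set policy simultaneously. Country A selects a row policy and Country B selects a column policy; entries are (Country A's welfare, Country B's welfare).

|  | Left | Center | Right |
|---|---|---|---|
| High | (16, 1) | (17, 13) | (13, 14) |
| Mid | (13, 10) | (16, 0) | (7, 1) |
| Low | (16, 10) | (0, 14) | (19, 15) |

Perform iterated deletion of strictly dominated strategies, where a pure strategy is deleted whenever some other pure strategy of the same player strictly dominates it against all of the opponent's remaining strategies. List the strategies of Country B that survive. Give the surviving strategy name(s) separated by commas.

Right

Country A's strategy Mid is strictly dominated by High (Left: 16>13, Center: 17>16, Right: 13>7) and is removed.
Column Left is eliminated: Center beats it against every remaining row (High: 13>1, Low: 14>10).
Country B's strategy Center is strictly dominated by Right (High: 14>13, Low: 15>14) and is removed.
Country A's strategy High is strictly dominated by Low (Right: 19>13) and is removed.
Among the remaining strategies, none is strictly dominated by another pure strategy of the same player, so the elimination stops.
Surviving strategies — Country A: {Low}; Country B: {Right}.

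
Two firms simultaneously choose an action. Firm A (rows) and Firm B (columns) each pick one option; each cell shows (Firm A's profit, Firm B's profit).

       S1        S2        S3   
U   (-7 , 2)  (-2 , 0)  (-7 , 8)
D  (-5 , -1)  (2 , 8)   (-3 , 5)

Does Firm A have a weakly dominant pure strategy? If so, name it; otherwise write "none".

D

D vs U: S1: -5>-7, S2: 2>-2, S3: -3>-7.
D is at least as good as every other strategy against every opponent action, so it is weakly dominant.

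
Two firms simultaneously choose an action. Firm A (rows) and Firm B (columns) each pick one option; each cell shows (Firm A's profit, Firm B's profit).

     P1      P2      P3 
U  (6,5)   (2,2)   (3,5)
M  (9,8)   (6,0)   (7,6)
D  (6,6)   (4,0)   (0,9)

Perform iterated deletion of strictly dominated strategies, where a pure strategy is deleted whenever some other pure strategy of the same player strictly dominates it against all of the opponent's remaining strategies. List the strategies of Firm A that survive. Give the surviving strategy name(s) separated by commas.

Row U is eliminated: M beats it against every remaining column (P1: 9>6, P2: 6>2, P3: 7>3).
For Firm A, M strictly dominates D on the remaining columns (P1: 9>6, P2: 6>4, P3: 7>0); eliminate D.
Firm B's strategy P2 is strictly dominated by P1 (M: 8>0) and is removed.
Column P3 is eliminated: P1 beats it against every remaining row (M: 8>6).
Among the remaining strategies, none is strictly dominated by another pure strategy of the same player, so the elimination stops.
Surviving strategies — Firm A: {M}; Firm B: {P1}.

M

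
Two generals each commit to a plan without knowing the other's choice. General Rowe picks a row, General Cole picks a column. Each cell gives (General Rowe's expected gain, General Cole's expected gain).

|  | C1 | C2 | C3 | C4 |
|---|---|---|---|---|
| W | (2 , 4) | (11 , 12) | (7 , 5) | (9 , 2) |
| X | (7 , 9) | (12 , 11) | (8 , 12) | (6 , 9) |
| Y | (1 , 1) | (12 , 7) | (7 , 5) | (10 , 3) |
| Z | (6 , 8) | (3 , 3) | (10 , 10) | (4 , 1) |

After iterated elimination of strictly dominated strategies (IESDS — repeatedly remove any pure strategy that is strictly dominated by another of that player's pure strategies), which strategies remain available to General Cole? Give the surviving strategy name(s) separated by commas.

C2, C3

Column C1 is eliminated: C3 beats it against every remaining row (W: 5>4, X: 12>9, Y: 5>1, Z: 10>8).
Column C4 is eliminated: C2 beats it against every remaining row (W: 12>2, X: 11>9, Y: 7>3, Z: 3>1).
Row W is eliminated: X beats it against every remaining column (C2: 12>11, C3: 8>7).
Among the remaining strategies, none is strictly dominated by another pure strategy of the same player, so the elimination stops.
Surviving strategies — General Rowe: {X, Y, Z}; General Cole: {C2, C3}.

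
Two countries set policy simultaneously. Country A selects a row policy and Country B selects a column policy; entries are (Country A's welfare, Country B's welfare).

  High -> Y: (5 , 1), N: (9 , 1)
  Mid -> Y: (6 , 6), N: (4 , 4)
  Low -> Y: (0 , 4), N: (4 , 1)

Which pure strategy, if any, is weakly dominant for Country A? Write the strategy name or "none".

High fails to dominate Mid at Y (5<6).
Mid fails to dominate High at N (4<9).
Low fails to dominate High at Y (0<5).
No single strategy dominates all the others.

none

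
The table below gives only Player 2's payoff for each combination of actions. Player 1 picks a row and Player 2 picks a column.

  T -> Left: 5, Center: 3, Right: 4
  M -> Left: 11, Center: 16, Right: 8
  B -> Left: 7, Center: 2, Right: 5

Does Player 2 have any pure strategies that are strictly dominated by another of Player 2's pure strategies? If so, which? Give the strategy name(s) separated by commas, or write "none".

Left: no other strategy beats it everywhere (Center at T (5>3); Right at T (5>4)).
Nothing dominates Center: Left at M (16>11); Right at M (16>8).
Left strictly dominates Right — T: 5>4, M: 11>8, B: 7>5.

Right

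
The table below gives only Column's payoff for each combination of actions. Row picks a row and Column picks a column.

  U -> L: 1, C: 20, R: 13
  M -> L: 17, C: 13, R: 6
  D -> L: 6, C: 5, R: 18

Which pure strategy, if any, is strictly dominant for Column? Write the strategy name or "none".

none

L fails to dominate C at U (1<20).
C fails to dominate L at M (13<17).
R fails to dominate L at M (6<17).
No single strategy dominates all the others.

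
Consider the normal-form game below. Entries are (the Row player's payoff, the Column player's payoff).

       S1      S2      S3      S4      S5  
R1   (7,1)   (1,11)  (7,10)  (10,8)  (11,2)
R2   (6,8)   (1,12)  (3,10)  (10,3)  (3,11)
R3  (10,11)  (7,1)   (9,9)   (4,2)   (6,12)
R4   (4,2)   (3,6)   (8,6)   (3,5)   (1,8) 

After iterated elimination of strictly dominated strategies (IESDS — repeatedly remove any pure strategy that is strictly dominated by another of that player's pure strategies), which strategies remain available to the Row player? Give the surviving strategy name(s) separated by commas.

The Row player's strategy R4 is strictly dominated by R3 (S1: 10>4, S2: 7>3, S3: 9>8, S4: 4>3, S5: 6>1) and is removed.
The Column player's strategy S1 is strictly dominated by S5 (R1: 2>1, R2: 11>8, R3: 12>11) and is removed.
For the Column player, S3 strictly dominates S4 on the remaining rows (R1: 10>8, R2: 10>3, R3: 9>2); eliminate S4.
Row R2 is eliminated: R3 beats it against every remaining column (S2: 7>1, S3: 9>3, S5: 6>3).
Among the remaining strategies, none is strictly dominated by another pure strategy of the same player, so the elimination stops.
Surviving strategies — the Row player: {R1, R3}; the Column player: {S2, S3, S5}.

R1, R3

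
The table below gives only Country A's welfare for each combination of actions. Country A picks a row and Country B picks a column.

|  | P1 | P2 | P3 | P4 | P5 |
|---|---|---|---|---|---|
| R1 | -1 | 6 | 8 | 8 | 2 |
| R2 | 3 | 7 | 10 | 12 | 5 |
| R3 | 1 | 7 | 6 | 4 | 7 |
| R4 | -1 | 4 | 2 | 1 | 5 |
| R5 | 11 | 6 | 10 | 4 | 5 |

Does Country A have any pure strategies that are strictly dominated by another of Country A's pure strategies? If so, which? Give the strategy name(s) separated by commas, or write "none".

R1, R4

R1: dominated, since R2 does at least as well everywhere (P1: 3>-1, P2: 7>6, P3: 10>8, P4: 12>8, P5: 5>2).
R2: no other strategy beats it everywhere (R1 at P1 (3>-1); R3 at P1 (3>1); R4 at P1 (3>-1); R5 at P2 (7>6)).
Nothing dominates R3: R1 at P1 (1>-1); R2 at P2 (7=7); R4 at P1 (1>-1); R5 at P2 (7>6).
R4: dominated, since R3 does at least as well everywhere (P1: 1>-1, P2: 7>4, P3: 6>2, P4: 4>1, P5: 7>5).
R5: no other strategy beats it everywhere (R1 at P1 (11>-1); R2 at P1 (11>3); R3 at P1 (11>1); R4 at P1 (11>-1)).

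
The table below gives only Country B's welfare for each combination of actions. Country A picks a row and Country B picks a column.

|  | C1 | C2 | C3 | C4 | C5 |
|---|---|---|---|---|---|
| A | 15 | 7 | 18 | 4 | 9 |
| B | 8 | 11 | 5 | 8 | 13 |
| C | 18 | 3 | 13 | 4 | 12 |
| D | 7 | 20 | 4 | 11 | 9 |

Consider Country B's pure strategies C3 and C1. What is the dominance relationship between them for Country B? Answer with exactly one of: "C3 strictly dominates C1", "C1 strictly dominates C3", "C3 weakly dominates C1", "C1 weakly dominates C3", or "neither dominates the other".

neither dominates the other

C3's payoffs vs C1's, by Country A's action — A: 18>15, B: 5<8, C: 13<18, D: 4<7.
C3 does better at A but worse at B, C, D; neither strategy dominates the other.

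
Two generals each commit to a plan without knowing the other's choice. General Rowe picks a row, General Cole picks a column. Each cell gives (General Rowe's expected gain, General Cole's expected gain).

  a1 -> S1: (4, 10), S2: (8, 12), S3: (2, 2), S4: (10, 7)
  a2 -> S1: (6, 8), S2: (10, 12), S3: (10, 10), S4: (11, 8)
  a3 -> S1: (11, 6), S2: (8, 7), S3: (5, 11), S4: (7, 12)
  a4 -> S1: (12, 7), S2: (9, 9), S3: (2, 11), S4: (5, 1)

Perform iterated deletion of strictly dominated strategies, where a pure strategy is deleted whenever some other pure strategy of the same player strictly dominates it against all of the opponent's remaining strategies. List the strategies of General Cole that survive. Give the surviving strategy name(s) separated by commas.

For General Rowe, a2 strictly dominates a1 on the remaining columns (S1: 6>4, S2: 10>8, S3: 10>2, S4: 11>10); eliminate a1.
For General Cole, S2 strictly dominates S1 on the remaining rows (a2: 12>8, a3: 7>6, a4: 9>7); eliminate S1.
For General Rowe, a2 strictly dominates a3 on the remaining columns (S2: 10>8, S3: 10>5, S4: 11>7); eliminate a3.
Row a4 is eliminated: a2 beats it against every remaining column (S2: 10>9, S3: 10>2, S4: 11>5).
General Cole's strategy S3 is strictly dominated by S2 (a2: 12>10) and is removed.
Column S4 is eliminated: S2 beats it against every remaining row (a2: 12>8).
Among the remaining strategies, none is strictly dominated by another pure strategy of the same player, so the elimination stops.
Surviving strategies — General Rowe: {a2}; General Cole: {S2}.

S2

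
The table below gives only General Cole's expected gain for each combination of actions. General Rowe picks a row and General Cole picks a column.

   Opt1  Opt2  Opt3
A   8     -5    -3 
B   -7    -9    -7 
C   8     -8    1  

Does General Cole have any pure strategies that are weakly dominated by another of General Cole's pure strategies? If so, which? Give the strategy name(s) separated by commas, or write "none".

Opt2, Opt3

Opt1: no other strategy beats it everywhere (Opt2 at A (8>-5); Opt3 at A (8>-3)).
Opt2: dominated, since Opt1 does at least as well everywhere (A: 8>-5, B: -7>-9, C: 8>-8).
Opt3: dominated, since Opt1 does at least as well everywhere (A: 8>-3, B: -7=-7, C: 8>1).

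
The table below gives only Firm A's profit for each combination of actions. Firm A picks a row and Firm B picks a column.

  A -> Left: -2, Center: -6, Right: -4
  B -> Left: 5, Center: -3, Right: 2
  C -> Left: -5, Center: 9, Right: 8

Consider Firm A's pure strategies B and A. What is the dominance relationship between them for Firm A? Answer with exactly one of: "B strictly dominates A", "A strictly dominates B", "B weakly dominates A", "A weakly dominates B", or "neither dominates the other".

B strictly dominates A

B's payoffs vs A's, by Firm B's action — Left: 5>-2, Center: -3>-6, Right: 2>-4.
B gives a strictly higher payoff against each opponent action, so B strictly dominates A.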